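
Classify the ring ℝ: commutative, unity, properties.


ℝ is a field: commutative, has unity, every nonzero element is a unit (hence an integral domain)
Commutative: Yes
Integral domain: Yes
Has unity: Yes

ℝ: Commutative=Yes, Unity=Yes


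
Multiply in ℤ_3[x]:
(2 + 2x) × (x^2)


Expand and collect like terms; reduce coefficients mod 3:
x^0: 2·0 = 0 ≡ 0 (mod 3)
x^1: 2·0 + 2·0 = 0 ≡ 0 (mod 3)
x^2: 2·1 + 2·0 = 2 ≡ 2 (mod 3)
x^3: 2·1 = 2 ≡ 2 (mod 3)
Result: 2x^2 + 2x^3

f · g = 2x^2 + 2x^3


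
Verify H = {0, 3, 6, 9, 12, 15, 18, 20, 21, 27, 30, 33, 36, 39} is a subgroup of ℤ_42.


Subgroup test for H = {0, 3, 6, 9, 12, 15, 18, 20, 21, 27, 30, 33, 36, 39} in (ℤ_42, +):
(1) 0 ∈ H? Yes
(2) Closure: for all a,b ∈ H, (a+b) mod 42 ∈ H? No  [counterexample: 3 + 20 = 23 ∉ H]
(3) Inverses: for all a ∈ H, -a mod 42 ∈ H? No

No, H is not a subgroup of ℤ_42


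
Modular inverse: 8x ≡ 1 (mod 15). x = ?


Use the extended Euclidean algorithm to write 1 = 8·s + 15·t; then s mod 15 is the inverse.
Euclidean algorithm:
  8 = 0·15 + 8
  15 = 1·8 + 7
  8 = 1·7 + 1
  7 = 7·1 + 0
gcd(8,15) = 1
Back-substitution gives: 8·(2) + 15·(-1) = 1
So 8⁻¹ ≡ 2 ≡ 2 (mod 15)
Check: 8 × 2 = 16 ≡ 1 (mod 15) ✓

8⁻¹ ≡ 2 (mod 15)


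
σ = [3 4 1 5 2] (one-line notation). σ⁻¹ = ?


To find σ⁻¹, swap domain and range:
σ(1) = 3 → σ⁻¹(3) = 1
σ(2) = 4 → σ⁻¹(4) = 2
σ(3) = 1 → σ⁻¹(1) = 3
σ(4) = 5 → σ⁻¹(5) = 4
σ(5) = 2 → σ⁻¹(2) = 5

σ⁻¹ = [3 5 1 2 4]


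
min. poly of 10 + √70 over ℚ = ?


Let α = 10 + √70. Then α - 10 = √70, so (α - 10)² = 70, giving α² - 20α + 30 = 0. Degree 2 and α ∉ ℚ, so this is the minimal polynomial.

Minimal polynomial: x² - 20x + 30


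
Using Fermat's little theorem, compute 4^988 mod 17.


Fermat's little theorem: if p is prime and gcd(a,p)=1, then a^(p-1) ≡ 1 (mod p)
p = 17 is prime, gcd(4,17) = 1
Reduce exponent: 988 mod 16 = 12
So 4^988 ≡ 4^12 (mod 17)
4^12 mod 17 = 1

4^988 ≡ 1 (mod 17)


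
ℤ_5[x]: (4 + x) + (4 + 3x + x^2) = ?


Add coefficients mod 5:
x^0: 4 + 4 = 3 (mod 5)
x^1: 1 + 3 = 4 (mod 5)
x^2: 0 + 1 = 1 (mod 5)
Result: 3 + 4x + x^2

f + g = 3 + 4x + x^2


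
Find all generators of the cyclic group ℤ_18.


g generates ℤ_n iff gcd(g,n) = 1
Prime factors of 18: 2, 3
Generators are g ∈ {1,...,17} not divisible by any of these primes.
Generators: {1, 5, 7, 11, 13, 17}
Number of generators = φ(18) = 6

Generators of ℤ_18 = {1, 5, 7, 11, 13, 17}


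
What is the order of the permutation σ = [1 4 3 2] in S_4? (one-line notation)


Cycle decomposition: (2 4)
Cycle lengths: 2
Order = lcm(2) = 2

ord(σ) = 2


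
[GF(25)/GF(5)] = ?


GF(25) = GF(5^2), so the extension degree is 2

[GF(25)/GF(5)] = 2


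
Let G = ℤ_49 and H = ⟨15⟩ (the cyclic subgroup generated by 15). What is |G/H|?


|⟨15⟩| = n / gcd(15, 49) = 49 / 1 = 49
H is normal (ℤ_49 is abelian).
|G/H| = |G| / |H| = 49 / 49 = 1

|G/H| = 1


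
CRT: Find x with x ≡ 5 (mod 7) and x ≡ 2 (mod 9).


m₁ = 7, m₂ = 9, gcd = 1, so CRT applies. M = m₁·m₂ = 63
Let M₁ = M/m₁ = 9, M₂ = M/m₂ = 7
Find y₁ ≡ M₁⁻¹ (mod m₁): 9⁻¹ ≡ 4 (mod 7)
Find y₂ ≡ M₂⁻¹ (mod m₂): 7⁻¹ ≡ 4 (mod 9)
x = a₁·M₁·y₁ + a₂·M₂·y₂ = 5·9·4 + 2·7·4 = 236
Reduce mod 63: x ≡ 47
Check: 47 mod 7 = 5 ✓, 47 mod 9 = 2 ✓

x ≡ 47 (mod 63)


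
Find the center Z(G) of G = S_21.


Z(G) = {g ∈ G | gx = xg for all x ∈ G}
S_n is non-abelian for n ≥ 3; Z(S_21) is trivial

Z(S_21) = {e}


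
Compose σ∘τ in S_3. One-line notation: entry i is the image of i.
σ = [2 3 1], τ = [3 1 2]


σ∘τ: apply τ first, then σ
1 →τ 3 →σ 1
2 →τ 1 →σ 2
3 →τ 2 →σ 3

σ∘τ = [1 2 3]


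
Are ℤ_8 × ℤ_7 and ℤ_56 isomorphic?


Comparing ℤ_8 × ℤ_7 and ℤ_56:
gcd(8,7) = 1, so ℤ_8 × ℤ_7 ≅ ℤ_56 (CRT)

Yes, ℤ_8 × ℤ_7 ≅ ℤ_56


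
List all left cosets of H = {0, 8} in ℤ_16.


H = {0, 8}, |H| = 2
Number of cosets = |G|/|H| = 16/2 = 8
0 + H = {0, 8}
1 + H = {1, 9}
2 + H = {2, 10}
3 + H = {3, 11}
4 + H = {4, 12}
5 + H = {5, 13}
6 + H = {6, 14}
7 + H = {7, 15}

Cosets: 0+H={0,8}; 1+H={1,9}; 2+H={2,10}; 3+H={3,11}; 4+H={4,12}; 5+H={5,13}; 6+H={6,14}; 7+H={7,15}


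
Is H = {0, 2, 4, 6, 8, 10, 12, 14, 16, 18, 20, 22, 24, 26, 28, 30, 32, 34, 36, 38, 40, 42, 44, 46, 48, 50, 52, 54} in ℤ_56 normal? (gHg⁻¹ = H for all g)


H = {0, 2, 4, 6, 8, 10, 12, 14, 16, 18, 20, 22, 24, 26, 28, 30, 32, 34, 36, 38, 40, 42, 44, 46, 48, 50, 52, 54} in ℤ_56
ℤ_56 is abelian; every subgroup of an abelian group is normal

Yes, normal subgroup


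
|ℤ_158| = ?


ℤ_n has n elements.

|ℤ_158| = 158


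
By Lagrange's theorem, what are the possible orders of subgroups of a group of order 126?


Lagrange's theorem: |H| divides |G|
|G| = 126
Divisors of 126: 1, 2, 3, 6, 7, 9, 14, 18, 21, 42, 63, 126

Possible subgroup orders: {1, 2, 3, 6, 7, 9, 14, 18, 21, 42, 63, 126}


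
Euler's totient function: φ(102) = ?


Factor n: 102 = 2 × 3 × 17
φ(n) = n · ∏(1 - 1/p) over distinct primes p | n
φ(102) = 102 · (1 - 1/2) · (1 - 1/3) · (1 - 1/17) = 32

φ(102) = 32


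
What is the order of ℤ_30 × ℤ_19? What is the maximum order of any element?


|ℤ_30 × ℤ_19| = 30 × 19 = 570
Max element order = lcm(30,19) = 570
Cyclic? Yes (gcd=1)

|ℤ_30×ℤ_19| = 570, max element order = 570


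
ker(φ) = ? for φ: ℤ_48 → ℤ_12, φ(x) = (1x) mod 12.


Kernel = preimage of identity
ker(φ) = {x ∈ ℤ_48 : 1x ≡ 0 (mod 12)}. Since 12 | 48, φ is well-defined. The kernel is the cyclic subgroup ⟨12⟩ of ℤ_48 (order 4), i.e. {0, 12, 24, 36}

ker(φ) = {0, 12, 24, 36}


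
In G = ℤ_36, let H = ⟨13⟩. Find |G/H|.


|⟨13⟩| = n / gcd(13, 36) = 36 / 1 = 36
H is normal (ℤ_36 is abelian).
|G/H| = |G| / |H| = 36 / 36 = 1

|G/H| = 1


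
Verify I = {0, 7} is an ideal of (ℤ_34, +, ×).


Check ideal conditions for I = {0, 7} in ℤ_34:
(1) I is an additive subgroup? No
(2) For r ∈ ℤ_34 and a ∈ I: r·a ∈ I? No  [counterexample: r=2, a=7, r·a mod 34 = 14 ∉ I]

No, I is not an ideal of ℤ_34


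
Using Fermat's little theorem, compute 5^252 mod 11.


Fermat's little theorem: if p is prime and gcd(a,p)=1, then a^(p-1) ≡ 1 (mod p)
p = 11 is prime, gcd(5,11) = 1
Reduce exponent: 252 mod 10 = 2
So 5^252 ≡ 5^2 (mod 11)
5^2 mod 11 = 3

5^252 ≡ 3 (mod 11)


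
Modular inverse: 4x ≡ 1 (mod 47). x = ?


Use the extended Euclidean algorithm to write 1 = 4·s + 47·t; then s mod 47 is the inverse.
Euclidean algorithm:
  4 = 0·47 + 4
  47 = 11·4 + 3
  4 = 1·3 + 1
  3 = 3·1 + 0
gcd(4,47) = 1
Back-substitution gives: 4·(12) + 47·(-1) = 1
So 4⁻¹ ≡ 12 ≡ 12 (mod 47)
Check: 4 × 12 = 48 ≡ 1 (mod 47) ✓

4⁻¹ ≡ 12 (mod 47)


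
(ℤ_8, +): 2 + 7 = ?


Operation: addition mod 8
2 + 7 = (a + b) mod 8 with a = 2, b = 7

2 + 7 = 1


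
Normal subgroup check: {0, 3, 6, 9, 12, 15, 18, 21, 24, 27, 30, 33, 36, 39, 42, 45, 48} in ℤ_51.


H = {0, 3, 6, 9, 12, 15, 18, 21, 24, 27, 30, 33, 36, 39, 42, 45, 48} in ℤ_51
ℤ_51 is abelian; every subgroup of an abelian group is normal

Yes, normal subgroup


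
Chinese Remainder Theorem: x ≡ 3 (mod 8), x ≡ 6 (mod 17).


m₁ = 8, m₂ = 17, gcd = 1, so CRT applies. M = m₁·m₂ = 136
Let M₁ = M/m₁ = 17, M₂ = M/m₂ = 8
Find y₁ ≡ M₁⁻¹ (mod m₁): 17⁻¹ ≡ 1 (mod 8)
Find y₂ ≡ M₂⁻¹ (mod m₂): 8⁻¹ ≡ 15 (mod 17)
x = a₁·M₁·y₁ + a₂·M₂·y₂ = 3·17·1 + 6·8·15 = 771
Reduce mod 136: x ≡ 91
Check: 91 mod 8 = 3 ✓, 91 mod 17 = 6 ✓

x ≡ 91 (mod 136)


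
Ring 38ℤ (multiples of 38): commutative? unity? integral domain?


38ℤ is a commutative ring under +,× but has no multiplicative identity (1 ∉ 38ℤ); it has no zero divisors, but without unity it is not an integral domain
Commutative: Yes
Integral domain: No
Has unity: No

38ℤ (multiples of 38): Commutative=Yes, Unity=No


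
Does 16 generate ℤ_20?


g generates ℤ_n iff gcd(g, n) = 1
gcd(16, 20) = 4
Since gcd = 4 ≠ 1, ⟨16⟩ has order 5 < 20, so 16 is not a generator.

No, 16 does not generate ℤ_20


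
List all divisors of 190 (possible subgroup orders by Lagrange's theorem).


Lagrange's theorem: |H| divides |G|
|G| = 190
Divisors of 190: 1, 2, 5, 10, 19, 38, 95, 190

Possible subgroup orders: {1, 2, 5, 10, 19, 38, 95, 190}


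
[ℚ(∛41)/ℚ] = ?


∛41 has minimal polynomial x³ - 41 (irreducible over ℚ since 41 is not a perfect cube)

[ℚ(∛41)/ℚ] = 3


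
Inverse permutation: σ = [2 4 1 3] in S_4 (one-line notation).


To find σ⁻¹, swap domain and range:
σ(1) = 2 → σ⁻¹(2) = 1
σ(2) = 4 → σ⁻¹(4) = 2
σ(3) = 1 → σ⁻¹(1) = 3
σ(4) = 3 → σ⁻¹(3) = 4

σ⁻¹ = [3 1 4 2]


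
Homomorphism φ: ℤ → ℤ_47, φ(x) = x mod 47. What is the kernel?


Kernel = preimage of identity
ker(φ) = {x ∈ ℤ : x ≡ 0 (mod 47)} = 47ℤ = {0, ±47, ±94, ...}

ker(φ) = 47ℤ


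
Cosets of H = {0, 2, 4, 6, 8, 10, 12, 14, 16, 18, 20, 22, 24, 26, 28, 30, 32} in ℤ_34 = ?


H = {0, 2, 4, 6, 8, 10, 12, 14, 16, 18, 20, 22, 24, 26, 28, 30, 32}, |H| = 17
Number of cosets = |G|/|H| = 34/17 = 2
0 + H = {0, 2, 4, 6, 8, 10, 12, 14, 16, 18, 20, 22, 24, 26, 28, 30, 32}
1 + H = {1, 3, 5, 7, 9, 11, 13, 15, 17, 19, 21, 23, 25, 27, 29, 31, 33}

Cosets: 0+H={0,2,4,6,8,10,12,14,16,18,20,22,24,26,28,30,32}; 1+H={1,3,5,7,9,11,13,15,17,19,21,23,25,27,29,31,33}


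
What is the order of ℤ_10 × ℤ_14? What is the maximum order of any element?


|ℤ_10 × ℤ_14| = 10 × 14 = 140
Max element order = lcm(10,14) = 70
Cyclic? No (gcd=2)

|ℤ_10×ℤ_14| = 140, max element order = 70


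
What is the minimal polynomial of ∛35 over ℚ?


∛35 satisfies x³ - 35 = 0, irreducible over ℚ (no rational root; 35 is not a perfect cube)

Minimal polynomial: x³ - 35


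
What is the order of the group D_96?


|D_n| = 2n (n rotations and n reflections)
|D_96| = 2×96 = 192

|D_96| = 192


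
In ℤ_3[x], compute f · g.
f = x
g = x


Expand and collect like terms; reduce coefficients mod 3:
x^0: 0·0 = 0 ≡ 0 (mod 3)
x^1: 0·1 + 1·0 = 0 ≡ 0 (mod 3)
x^2: 1·1 = 1 ≡ 1 (mod 3)
Result: x^2

f · g = x^2


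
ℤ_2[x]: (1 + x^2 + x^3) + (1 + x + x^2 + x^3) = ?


Add coefficients mod 2:
x^0: 1 + 1 = 0 (mod 2)
x^1: 0 + 1 = 1 (mod 2)
x^2: 1 + 1 = 0 (mod 2)
x^3: 1 + 1 = 0 (mod 2)
Result: x

f + g = x


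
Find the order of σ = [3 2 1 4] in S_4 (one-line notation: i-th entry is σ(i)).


Cycle decomposition: (1 3)
Cycle lengths: 2
Order = lcm(2) = 2

ord(σ) = 2


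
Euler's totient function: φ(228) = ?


Factor n: 228 = 2^2 × 3 × 19
φ(n) = n · ∏(1 - 1/p) over distinct primes p | n
φ(228) = 228 · (1 - 1/2) · (1 - 1/3) · (1 - 1/19) = 72

φ(228) = 72


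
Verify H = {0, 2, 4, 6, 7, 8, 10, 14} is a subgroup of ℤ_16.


Subgroup test for H = {0, 2, 4, 6, 7, 8, 10, 14} in (ℤ_16, +):
(1) 0 ∈ H? Yes
(2) Closure: for all a,b ∈ H, (a+b) mod 16 ∈ H? No  [counterexample: 2 + 7 = 9 ∉ H]
(3) Inverses: for all a ∈ H, -a mod 16 ∈ H? No

No, H is not a subgroup of ℤ_16


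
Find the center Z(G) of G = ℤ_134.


Z(G) = {g ∈ G | gx = xg for all x ∈ G}
ℤ_134 is abelian, so Z(G) = G

Z(ℤ_134) = ℤ_134


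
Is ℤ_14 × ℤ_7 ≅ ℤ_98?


Comparing ℤ_14 × ℤ_7 and ℤ_98:
gcd(14,7) = 7 ≠ 1. Max element order in ℤ_14×ℤ_7 is lcm(14,7) = 14 < 98, so it has no element of order 98

No, ℤ_14 × ℤ_7 ≇ ℤ_98


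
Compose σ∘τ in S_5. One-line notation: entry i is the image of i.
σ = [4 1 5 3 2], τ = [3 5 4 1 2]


σ∘τ: apply τ first, then σ
1 →τ 3 →σ 5
2 →τ 5 →σ 2
3 →τ 4 →σ 3
4 →τ 1 →σ 4
5 →τ 2 →σ 1

σ∘τ = [5 2 3 4 1]


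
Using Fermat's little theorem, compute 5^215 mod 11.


Fermat's little theorem: if p is prime and gcd(a,p)=1, then a^(p-1) ≡ 1 (mod p)
p = 11 is prime, gcd(5,11) = 1
Reduce exponent: 215 mod 10 = 5
So 5^215 ≡ 5^5 (mod 11)
5^5 mod 11 = 1

5^215 ≡ 1 (mod 11)


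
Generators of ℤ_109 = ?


g generates ℤ_n iff gcd(g,n) = 1
Prime factors of 109: 109
Generators are g ∈ {1,...,108} not divisible by any of these primes.
Generators: {1, 2, 3, 4, 5, 6, 7, 8, 9, 10, 11, 12, 13, 14, 15, 16, 17, 18, 19, 20, 21, 22, 23, 24, 25, 26, 27, 28, 29, 30, 31, 32, 33, 34, 35, 36, 37, 38, 39, 40, 41, 42, 43, 44, 45, 46, 47, 48, 49, 50, 51, 52, 53, 54, 55, 56, 57, 58, 59, 60, 61, 62, 63, 64, 65, 66, 67, 68, 69, 70, 71, 72, 73, 74, 75, 76, 77, 78, 79, 80, 81, 82, 83, 84, 85, 86, 87, 88, 89, 90, 91, 92, 93, 94, 95, 96, 97, 98, 99, 100, 101, 102, 103, 104, 105, 106, 107, 108}
Number of generators = φ(109) = 108

Generators of ℤ_109 = {1, 2, 3, 4, 5, 6, 7, 8, 9, 10, 11, 12, 13, 14, 15, 16, 17, 18, 19, 20, 21, 22, 23, 24, 25, 26, 27, 28, 29, 30, 31, 32, 33, 34, 35, 36, 37, 38, 39, 40, 41, 42, 43, 44, 45, 46, 47, 48, 49, 50, 51, 52, 53, 54, 55, 56, 57, 58, 59, 60, 61, 62, 63, 64, 65, 66, 67, 68, 69, 70, 71, 72, 73, 74, 75, 76, 77, 78, 79, 80, 81, 82, 83, 84, 85, 86, 87, 88, 89, 90, 91, 92, 93, 94, 95, 96, 97, 98, 99, 100, 101, 102, 103, 104, 105, 106, 107, 108}


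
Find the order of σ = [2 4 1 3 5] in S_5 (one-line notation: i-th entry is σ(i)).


Cycle decomposition: (1 2 4 3)
Cycle lengths: 4
Order = lcm(4) = 4

ord(σ) = 4


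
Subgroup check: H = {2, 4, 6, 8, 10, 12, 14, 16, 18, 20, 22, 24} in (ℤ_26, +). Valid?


Subgroup test for H = {2, 4, 6, 8, 10, 12, 14, 16, 18, 20, 22, 24} in (ℤ_26, +):
(1) 0 ∈ H? No
(2) Closure: for all a,b ∈ H, (a+b) mod 26 ∈ H? No  [counterexample: 2 + 24 = 0 ∉ H]
(3) Inverses: for all a ∈ H, -a mod 26 ∈ H? Yes

No, H is not a subgroup of ℤ_26


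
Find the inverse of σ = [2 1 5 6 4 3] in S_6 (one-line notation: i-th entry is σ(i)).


To find σ⁻¹, swap domain and range:
σ(1) = 2 → σ⁻¹(2) = 1
σ(2) = 1 → σ⁻¹(1) = 2
σ(3) = 5 → σ⁻¹(5) = 3
σ(4) = 6 → σ⁻¹(6) = 4
σ(5) = 4 → σ⁻¹(4) = 5
σ(6) = 3 → σ⁻¹(3) = 6

σ⁻¹ = [2 1 6 5 3 4]


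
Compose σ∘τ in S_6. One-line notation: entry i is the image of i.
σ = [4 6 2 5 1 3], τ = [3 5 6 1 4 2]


σ∘τ: apply τ first, then σ
1 →τ 3 →σ 2
2 →τ 5 →σ 1
3 →τ 6 →σ 3
4 →τ 1 →σ 4
5 →τ 4 →σ 5
6 →τ 2 →σ 6

σ∘τ = [2 1 3 4 5 6]


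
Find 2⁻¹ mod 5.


Use the extended Euclidean algorithm to write 1 = 2·s + 5·t; then s mod 5 is the inverse.
Euclidean algorithm:
  2 = 0·5 + 2
  5 = 2·2 + 1
  2 = 2·1 + 0
gcd(2,5) = 1
Back-substitution gives: 2·(-2) + 5·(1) = 1
So 2⁻¹ ≡ -2 ≡ 3 (mod 5)
Check: 2 × 3 = 6 ≡ 1 (mod 5) ✓

2⁻¹ ≡ 3 (mod 5)


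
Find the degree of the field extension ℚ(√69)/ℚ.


√69 has minimal polynomial x² - 69 (irreducible over ℚ since 69 is squarefree)

[ℚ(√69)/ℚ] = 2


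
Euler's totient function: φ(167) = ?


Factor n: 167 = 167
φ(n) = n · ∏(1 - 1/p) over distinct primes p | n
φ(167) = 167 · (1 - 1/167) = 166

φ(167) = 166


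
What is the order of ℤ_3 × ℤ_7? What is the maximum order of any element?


|ℤ_3 × ℤ_7| = 3 × 7 = 21
Max element order = lcm(3,7) = 21
Cyclic? Yes (gcd=1)

|ℤ_3×ℤ_7| = 21, max element order = 21


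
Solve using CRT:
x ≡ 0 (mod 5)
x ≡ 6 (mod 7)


m₁ = 5, m₂ = 7, gcd = 1, so CRT applies. M = m₁·m₂ = 35
Let M₁ = M/m₁ = 7, M₂ = M/m₂ = 5
Find y₁ ≡ M₁⁻¹ (mod m₁): 7⁻¹ ≡ 3 (mod 5)
Find y₂ ≡ M₂⁻¹ (mod m₂): 5⁻¹ ≡ 3 (mod 7)
x = a₁·M₁·y₁ + a₂·M₂·y₂ = 0·7·3 + 6·5·3 = 90
Reduce mod 35: x ≡ 20
Check: 20 mod 5 = 0 ✓, 20 mod 7 = 6 ✓

x ≡ 20 (mod 35)


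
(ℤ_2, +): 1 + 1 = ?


Operation: addition mod 2
1 + 1 = (a + b) mod 2 with a = 1, b = 1

1 + 1 = 0


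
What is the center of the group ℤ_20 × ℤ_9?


Z(G) = {g ∈ G | gx = xg for all x ∈ G}
Direct product of abelian groups is abelian, so Z(G) = G

Z(ℤ_20 × ℤ_9) = ℤ_20 × ℤ_9


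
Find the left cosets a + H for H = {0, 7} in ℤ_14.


H = {0, 7}, |H| = 2
Number of cosets = |G|/|H| = 14/2 = 7
0 + H = {0, 7}
1 + H = {1, 8}
2 + H = {2, 9}
3 + H = {3, 10}
4 + H = {4, 11}
5 + H = {5, 12}
6 + H = {6, 13}

Cosets: 0+H={0,7}; 1+H={1,8}; 2+H={2,9}; 3+H={3,10}; 4+H={4,11}; 5+H={5,12}; 6+H={6,13}


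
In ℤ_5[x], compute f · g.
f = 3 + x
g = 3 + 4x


Expand and collect like terms; reduce coefficients mod 5:
x^0: 3·3 = 9 ≡ 4 (mod 5)
x^1: 3·4 + 1·3 = 15 ≡ 0 (mod 5)
x^2: 1·4 = 4 ≡ 4 (mod 5)
Result: 4 + 4x^2

f · g = 4 + 4x^2


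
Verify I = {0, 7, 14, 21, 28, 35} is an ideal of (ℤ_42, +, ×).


Check ideal conditions for I = {0, 7, 14, 21, 28, 35} in ℤ_42:
(1) I is an additive subgroup? Yes
(2) For r ∈ ℤ_42 and a ∈ I: r·a ∈ I? Yes

Yes, I is an ideal of ℤ_42


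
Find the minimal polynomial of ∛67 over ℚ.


∛67 satisfies x³ - 67 = 0, irreducible over ℚ (no rational root; 67 is not a perfect cube)

Minimal polynomial: x³ - 67


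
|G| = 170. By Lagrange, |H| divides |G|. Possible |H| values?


Lagrange's theorem: |H| divides |G|
|G| = 170
Divisors of 170: 1, 2, 5, 10, 17, 34, 85, 170

Possible subgroup orders: {1, 2, 5, 10, 17, 34, 85, 170}


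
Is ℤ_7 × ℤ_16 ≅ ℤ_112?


Comparing ℤ_7 × ℤ_16 and ℤ_112:
gcd(7,16) = 1, so ℤ_7 × ℤ_16 ≅ ℤ_112 (CRT)

Yes, ℤ_7 × ℤ_16 ≅ ℤ_112


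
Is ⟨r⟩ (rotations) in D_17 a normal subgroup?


H = ⟨r⟩ (rotations) in D_17
The rotation subgroup ⟨r⟩ has index 2 in D_17, so it is normal

Yes, normal subgroup


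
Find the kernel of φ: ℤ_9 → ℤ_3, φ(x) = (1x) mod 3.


Kernel = preimage of identity
ker(φ) = {x ∈ ℤ_9 : 1x ≡ 0 (mod 3)}. Since 3 | 9, φ is well-defined. The kernel is the cyclic subgroup ⟨3⟩ of ℤ_9 (order 3), i.e. {0, 3, 6}

ker(φ) = {0, 3, 6}


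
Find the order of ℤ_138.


ℤ_n has n elements.

|ℤ_138| = 138


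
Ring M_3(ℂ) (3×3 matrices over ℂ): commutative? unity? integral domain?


Matrix multiplication is non-commutative for n ≥ 2; the identity matrix I is the unity; singular matrices give zero divisors, so not an integral domain
Commutative: No
Integral domain: No
Has unity: Yes

M_3(ℂ) (3×3 matrices over ℂ): Commutative=No, Unity=Yes


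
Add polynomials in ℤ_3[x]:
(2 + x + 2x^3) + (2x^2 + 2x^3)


Add coefficients mod 3:
x^0: 2 + 0 = 2 (mod 3)
x^1: 1 + 0 = 1 (mod 3)
x^2: 0 + 2 = 2 (mod 3)
x^3: 2 + 2 = 1 (mod 3)
Result: 2 + x + 2x^2 + x^3

f + g = 2 + x + 2x^2 + x^3


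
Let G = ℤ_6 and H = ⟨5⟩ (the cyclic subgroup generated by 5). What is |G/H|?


|⟨5⟩| = n / gcd(5, 6) = 6 / 1 = 6
H is normal (ℤ_6 is abelian).
|G/H| = |G| / |H| = 6 / 6 = 1

|G/H| = 1


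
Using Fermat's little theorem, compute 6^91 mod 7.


Fermat's little theorem: if p is prime and gcd(a,p)=1, then a^(p-1) ≡ 1 (mod p)
p = 7 is prime, gcd(6,7) = 1
Reduce exponent: 91 mod 6 = 1
So 6^91 ≡ 6^1 (mod 7)
6^1 mod 7 = 6

6^91 ≡ 6 (mod 7)


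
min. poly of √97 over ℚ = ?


√97 satisfies x² - 97 = 0, irreducible over ℚ since 97 is squarefree

Minimal polynomial: x² - 97


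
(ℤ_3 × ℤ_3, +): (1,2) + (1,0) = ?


Operation: componentwise addition mod (3, 3)
(1,2) + (1,0) = ((a₁+b₁) mod 3, (a₂+b₂) mod 3) with a = (1,2), b = (1,0)

(1,2) + (1,0) = (2,2)


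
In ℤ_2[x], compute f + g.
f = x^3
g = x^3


Add coefficients mod 2:
x^0: 0 + 0 = 0 (mod 2)
x^1: 0 + 0 = 0 (mod 2)
x^2: 0 + 0 = 0 (mod 2)
x^3: 1 + 1 = 0 (mod 2)
Result: 0

f + g = 0


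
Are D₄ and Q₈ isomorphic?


Comparing D₄ and Q₈:
D₄ has 5 elements of order 2; Q₈ has only 1

No, D₄ ≇ Q₈


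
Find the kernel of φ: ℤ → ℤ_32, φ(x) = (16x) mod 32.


Kernel = preimage of identity
ker(φ) = {x ∈ ℤ : 16x ≡ 0 (mod 32)}. gcd(16,32) = 16, so 16x ≡ 0 (mod 32) ⟺ x ≡ 0 (mod 32/16 = 2). Hence ker(φ) = 2ℤ

ker(φ) = 2ℤ


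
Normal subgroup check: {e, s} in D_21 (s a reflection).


H = {e, s} in D_21 (s a reflection)
r·s·r⁻¹ = sr⁻² ≠ s for n ≥ 3, so {e, s} is not closed under conjugation

No, not a normal subgroup


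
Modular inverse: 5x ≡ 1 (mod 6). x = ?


Use the extended Euclidean algorithm to write 1 = 5·s + 6·t; then s mod 6 is the inverse.
Euclidean algorithm:
  5 = 0·6 + 5
  6 = 1·5 + 1
  5 = 5·1 + 0
gcd(5,6) = 1
Back-substitution gives: 5·(-1) + 6·(1) = 1
So 5⁻¹ ≡ -1 ≡ 5 (mod 6)
Check: 5 × 5 = 25 ≡ 1 (mod 6) ✓

5⁻¹ ≡ 5 (mod 6)


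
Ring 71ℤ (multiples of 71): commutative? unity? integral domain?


71ℤ is a commutative ring under +,× but has no multiplicative identity (1 ∉ 71ℤ); it has no zero divisors, but without unity it is not an integral domain
Commutative: Yes
Integral domain: No
Has unity: No

71ℤ (multiples of 71): Commutative=Yes, Unity=No


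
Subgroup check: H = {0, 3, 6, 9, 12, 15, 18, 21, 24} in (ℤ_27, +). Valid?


Subgroup test for H = {0, 3, 6, 9, 12, 15, 18, 21, 24} in (ℤ_27, +):
(1) 0 ∈ H? Yes
(2) Closure: for all a,b ∈ H, (a+b) mod 27 ∈ H? Yes
(3) Inverses: for all a ∈ H, -a mod 27 ∈ H? Yes

Yes, H is a subgroup of ℤ_27


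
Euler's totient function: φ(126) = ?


Factor n: 126 = 2 × 3^2 × 7
φ(n) = n · ∏(1 - 1/p) over distinct primes p | n
φ(126) = 126 · (1 - 1/2) · (1 - 1/3) · (1 - 1/7) = 36

φ(126) = 36


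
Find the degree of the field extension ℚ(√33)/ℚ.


√33 has minimal polynomial x² - 33 (irreducible over ℚ since 33 is squarefree)

[ℚ(√33)/ℚ] = 2


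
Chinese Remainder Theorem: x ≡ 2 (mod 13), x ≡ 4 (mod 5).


m₁ = 13, m₂ = 5, gcd = 1, so CRT applies. M = m₁·m₂ = 65
Let M₁ = M/m₁ = 5, M₂ = M/m₂ = 13
Find y₁ ≡ M₁⁻¹ (mod m₁): 5⁻¹ ≡ 8 (mod 13)
Find y₂ ≡ M₂⁻¹ (mod m₂): 13⁻¹ ≡ 2 (mod 5)
x = a₁·M₁·y₁ + a₂·M₂·y₂ = 2·5·8 + 4·13·2 = 184
Reduce mod 65: x ≡ 54
Check: 54 mod 13 = 2 ✓, 54 mod 5 = 4 ✓

x ≡ 54 (mod 65)


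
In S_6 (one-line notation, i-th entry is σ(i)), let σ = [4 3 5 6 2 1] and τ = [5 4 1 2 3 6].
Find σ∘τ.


σ∘τ: apply τ first, then σ
1 →τ 5 →σ 2
2 →τ 4 →σ 6
3 →τ 1 →σ 4
4 →τ 2 →σ 3
5 →τ 3 →σ 5
6 →τ 6 →σ 1

σ∘τ = [2 6 4 3 5 1]


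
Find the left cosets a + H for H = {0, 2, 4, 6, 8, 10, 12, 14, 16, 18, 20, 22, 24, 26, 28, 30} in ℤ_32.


H = {0, 2, 4, 6, 8, 10, 12, 14, 16, 18, 20, 22, 24, 26, 28, 30}, |H| = 16
Number of cosets = |G|/|H| = 32/16 = 2
0 + H = {0, 2, 4, 6, 8, 10, 12, 14, 16, 18, 20, 22, 24, 26, 28, 30}
1 + H = {1, 3, 5, 7, 9, 11, 13, 15, 17, 19, 21, 23, 25, 27, 29, 31}

Cosets: 0+H={0,2,4,6,8,10,12,14,16,18,20,22,24,26,28,30}; 1+H={1,3,5,7,9,11,13,15,17,19,21,23,25,27,29,31}


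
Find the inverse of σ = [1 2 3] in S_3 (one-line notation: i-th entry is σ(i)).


To find σ⁻¹, swap domain and range:
σ(1) = 1 → σ⁻¹(1) = 1
σ(2) = 2 → σ⁻¹(2) = 2
σ(3) = 3 → σ⁻¹(3) = 3

σ⁻¹ = [1 2 3]


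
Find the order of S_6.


|S_n| = n! (number of permutations of n symbols)
|S_6| = 6! = 720

|S_6| = 720


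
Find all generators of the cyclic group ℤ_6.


g generates ℤ_n iff gcd(g,n) = 1
Checking each g ∈ {1,...,5}:
gcd(1,6) = 1
gcd(2,6) = 2
gcd(3,6) = 3
gcd(4,6) = 2
gcd(5,6) = 1
Generators: {1, 5}
Number of generators = φ(6) = 2

Generators of ℤ_6 = {1, 5}


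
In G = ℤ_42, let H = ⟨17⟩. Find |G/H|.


|⟨17⟩| = n / gcd(17, 42) = 42 / 1 = 42
H is normal (ℤ_42 is abelian).
|G/H| = |G| / |H| = 42 / 42 = 1

|G/H| = 1


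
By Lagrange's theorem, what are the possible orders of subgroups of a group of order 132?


Lagrange's theorem: |H| divides |G|
|G| = 132
Divisors of 132: 1, 2, 3, 4, 6, 11, 12, 22, 33, 44, 66, 132

Possible subgroup orders: {1, 2, 3, 4, 6, 11, 12, 22, 33, 44, 66, 132}


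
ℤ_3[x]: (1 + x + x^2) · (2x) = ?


Expand and collect like terms; reduce coefficients mod 3:
x^0: 1·0 = 0 ≡ 0 (mod 3)
x^1: 1·2 + 1·0 = 2 ≡ 2 (mod 3)
x^2: 1·2 + 1·0 = 2 ≡ 2 (mod 3)
x^3: 1·2 = 2 ≡ 2 (mod 3)
Result: 2x + 2x^2 + 2x^3

f · g = 2x + 2x^2 + 2x^3


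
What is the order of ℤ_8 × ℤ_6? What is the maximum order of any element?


|ℤ_8 × ℤ_6| = 8 × 6 = 48
Max element order = lcm(8,6) = 24
Cyclic? No (gcd=2)

|ℤ_8×ℤ_6| = 48, max element order = 24


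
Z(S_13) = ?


Z(G) = {g ∈ G | gx = xg for all x ∈ G}
S_n is non-abelian for n ≥ 3; Z(S_13) is trivial

Z(S_13) = {e}


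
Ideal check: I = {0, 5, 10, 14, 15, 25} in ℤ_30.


Check ideal conditions for I = {0, 5, 10, 14, 15, 25} in ℤ_30:
(1) I is an additive subgroup? No
(2) For r ∈ ℤ_30 and a ∈ I: r·a ∈ I? No  [counterexample: r=2, a=10, r·a mod 30 = 20 ∉ I]

No, I is not an ideal of ℤ_30


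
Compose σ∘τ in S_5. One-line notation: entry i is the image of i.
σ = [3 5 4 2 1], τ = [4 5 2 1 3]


σ∘τ: apply τ first, then σ
1 →τ 4 →σ 2
2 →τ 5 →σ 1
3 →τ 2 →σ 5
4 →τ 1 →σ 3
5 →τ 3 →σ 4

σ∘τ = [2 1 5 3 4]


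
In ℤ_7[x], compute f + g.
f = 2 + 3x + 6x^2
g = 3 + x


Add coefficients mod 7:
x^0: 2 + 3 = 5 (mod 7)
x^1: 3 + 1 = 4 (mod 7)
x^2: 6 + 0 = 6 (mod 7)
Result: 5 + 4x + 6x^2

f + g = 5 + 4x + 6x^2


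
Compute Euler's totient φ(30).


φ(n) = count of k ∈ {1,...,n} with gcd(k,n)=1
Coprimes to 30: {1, 7, 11, 13, 17, 19, 23, 29}
Count: 8

φ(30) = 8


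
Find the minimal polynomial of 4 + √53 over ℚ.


Let α = 4 + √53. Then α - 4 = √53, so (α - 4)² = 53, giving α² - 8α - 37 = 0. Degree 2 and α ∉ ℚ, so this is the minimal polynomial.

Minimal polynomial: x² - 8x - 37


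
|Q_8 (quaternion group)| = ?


Q_8 = {±1, ±i, ±j, ±k}
|Q_8| = 8

|Q_8 (quaternion group)| = 8


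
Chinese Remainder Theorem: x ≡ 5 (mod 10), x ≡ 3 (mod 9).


m₁ = 10, m₂ = 9, gcd = 1, so CRT applies. M = m₁·m₂ = 90
Let M₁ = M/m₁ = 9, M₂ = M/m₂ = 10
Find y₁ ≡ M₁⁻¹ (mod m₁): 9⁻¹ ≡ 9 (mod 10)
Find y₂ ≡ M₂⁻¹ (mod m₂): 10⁻¹ ≡ 1 (mod 9)
x = a₁·M₁·y₁ + a₂·M₂·y₂ = 5·9·9 + 3·10·1 = 435
Reduce mod 90: x ≡ 75
Check: 75 mod 10 = 5 ✓, 75 mod 9 = 3 ✓

x ≡ 75 (mod 90)


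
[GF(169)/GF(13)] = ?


GF(169) = GF(13^2), so the extension degree is 2

[GF(169)/GF(13)] = 2


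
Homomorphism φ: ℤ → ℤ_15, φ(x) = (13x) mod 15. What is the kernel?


Kernel = preimage of identity
ker(φ) = {x ∈ ℤ : 13x ≡ 0 (mod 15)}. gcd(13,15) = 1, so 13x ≡ 0 (mod 15) ⟺ x ≡ 0 (mod 15/1 = 15). Hence ker(φ) = 15ℤ

ker(φ) = 15ℤ


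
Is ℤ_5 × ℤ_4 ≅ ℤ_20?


Comparing ℤ_5 × ℤ_4 and ℤ_20:
gcd(5,4) = 1, so ℤ_5 × ℤ_4 ≅ ℤ_20 (CRT)

Yes, ℤ_5 × ℤ_4 ≅ ℤ_20


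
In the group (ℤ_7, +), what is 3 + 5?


Operation: addition mod 7
3 + 5 = (a + b) mod 7 with a = 3, b = 5

3 + 5 = 1


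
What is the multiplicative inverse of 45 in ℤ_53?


Use the extended Euclidean algorithm to write 1 = 45·s + 53·t; then s mod 53 is the inverse.
Euclidean algorithm:
  45 = 0·53 + 45
  53 = 1·45 + 8
  45 = 5·8 + 5
  8 = 1·5 + 3
  5 = 1·3 + 2
  3 = 1·2 + 1
  2 = 2·1 + 0
gcd(45,53) = 1
Back-substitution gives: 45·(-20) + 53·(17) = 1
So 45⁻¹ ≡ -20 ≡ 33 (mod 53)
Check: 45 × 33 = 1485 ≡ 1 (mod 53) ✓

45⁻¹ ≡ 33 (mod 53)


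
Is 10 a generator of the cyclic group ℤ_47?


g generates ℤ_n iff gcd(g, n) = 1
gcd(10, 47) = 1
Since gcd = 1, 10 is a generator.

Yes, 10 generates ℤ_47


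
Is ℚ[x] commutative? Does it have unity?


Polynomial ring over ℚ (an integral domain) is a commutative integral domain with unity 1
Commutative: Yes
Integral domain: Yes
Has unity: Yes

ℚ[x]: Commutative=Yes, Unity=Yes


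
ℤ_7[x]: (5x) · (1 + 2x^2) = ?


Expand and collect like terms; reduce coefficients mod 7:
x^0: 0·1 = 0 ≡ 0 (mod 7)
x^1: 0·0 + 5·1 = 5 ≡ 5 (mod 7)
x^2: 0·2 + 5·0 = 0 ≡ 0 (mod 7)
x^3: 5·2 = 10 ≡ 3 (mod 7)
Result: 5x + 3x^3

f · g = 5x + 3x^3


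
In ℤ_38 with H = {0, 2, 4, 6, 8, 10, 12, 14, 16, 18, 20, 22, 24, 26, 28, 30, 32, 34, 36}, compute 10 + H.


10 + H = {10 + h (mod 38) : h ∈ H}
10+0=10, 10+2=12, 10+4=14, 10+6=16, 10+8=18, 10+10=20, 10+12=22, 10+14=24, 10+16=26, 10+18=28, 10+20=30, 10+22=32, 10+24=34, 10+26=36, 10+28=0, 10+30=2, 10+32=4, 10+34=6, 10+36=8
10 + H = {0, 2, 4, 6, 8, 10, 12, 14, 16, 18, 20, 22, 24, 26, 28, 30, 32, 34, 36} = 0 + H

10 + H = {0, 2, 4, 6, 8, 10, 12, 14, 16, 18, 20, 22, 24, 26, 28, 30, 32, 34, 36}


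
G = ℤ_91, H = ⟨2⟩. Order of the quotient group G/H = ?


|⟨2⟩| = n / gcd(2, 91) = 91 / 1 = 91
H is normal (ℤ_91 is abelian).
|G/H| = |G| / |H| = 91 / 91 = 1

|G/H| = 1


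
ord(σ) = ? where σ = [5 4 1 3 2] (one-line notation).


Cycle decomposition: (1 5 2 4 3)
Cycle lengths: 5
Order = lcm(5) = 5

ord(σ) = 5


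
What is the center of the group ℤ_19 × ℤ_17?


Z(G) = {g ∈ G | gx = xg for all x ∈ G}
Direct product of abelian groups is abelian, so Z(G) = G

Z(ℤ_19 × ℤ_17) = ℤ_19 × ℤ_17


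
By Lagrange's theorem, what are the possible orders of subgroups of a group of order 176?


Lagrange's theorem: |H| divides |G|
|G| = 176
Divisors of 176: 1, 2, 4, 8, 11, 16, 22, 44, 88, 176

Possible subgroup orders: {1, 2, 4, 8, 11, 16, 22, 44, 88, 176}


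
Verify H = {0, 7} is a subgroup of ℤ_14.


Subgroup test for H = {0, 7} in (ℤ_14, +):
(1) 0 ∈ H? Yes
(2) Closure: for all a,b ∈ H, (a+b) mod 14 ∈ H? Yes
(3) Inverses: for all a ∈ H, -a mod 14 ∈ H? Yes

Yes, H is a subgroup of ℤ_14


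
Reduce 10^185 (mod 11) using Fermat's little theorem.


Fermat's little theorem: if p is prime and gcd(a,p)=1, then a^(p-1) ≡ 1 (mod p)
p = 11 is prime, gcd(10,11) = 1
Reduce exponent: 185 mod 10 = 5
So 10^185 ≡ 10^5 (mod 11)
10^5 mod 11 = 10

10^185 ≡ 10 (mod 11)


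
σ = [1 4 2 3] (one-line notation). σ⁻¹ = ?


To find σ⁻¹, swap domain and range:
σ(1) = 1 → σ⁻¹(1) = 1
σ(2) = 4 → σ⁻¹(4) = 2
σ(3) = 2 → σ⁻¹(2) = 3
σ(4) = 3 → σ⁻¹(3) = 4

σ⁻¹ = [1 3 4 2]


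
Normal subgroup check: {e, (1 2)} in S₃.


H = {e, (1 2)} in S₃
(1 3)(1 2)(1 3)⁻¹ = (2 3) ∉ {e, (1 2)}, so it is not normal

No, not a normal subgroup


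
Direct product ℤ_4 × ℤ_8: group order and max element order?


|ℤ_4 × ℤ_8| = 4 × 8 = 32
Max element order = lcm(4,8) = 8
Cyclic? No (gcd=4)

|ℤ_4×ℤ_8| = 32, max element order = 8


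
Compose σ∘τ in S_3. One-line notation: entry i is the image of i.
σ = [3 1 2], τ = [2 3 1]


σ∘τ: apply τ first, then σ
1 →τ 2 →σ 1
2 →τ 3 →σ 2
3 →τ 1 →σ 3

σ∘τ = [1 2 3]


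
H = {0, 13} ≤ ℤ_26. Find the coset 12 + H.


12 + H = {12 + h (mod 26) : h ∈ H}
12+0=12, 12+13=25

12 + H = {12, 25}


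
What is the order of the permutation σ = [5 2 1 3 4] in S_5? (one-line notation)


Cycle decomposition: (1 5 4 3)
Cycle lengths: 4
Order = lcm(4) = 4

ord(σ) = 4


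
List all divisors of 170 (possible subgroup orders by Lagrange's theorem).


Lagrange's theorem: |H| divides |G|
|G| = 170
Divisors of 170: 1, 2, 5, 10, 17, 34, 85, 170

Possible subgroup orders: {1, 2, 5, 10, 17, 34, 85, 170}


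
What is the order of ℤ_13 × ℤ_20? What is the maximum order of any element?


|ℤ_13 × ℤ_20| = 13 × 20 = 260
Max element order = lcm(13,20) = 260
Cyclic? Yes (gcd=1)

|ℤ_13×ℤ_20| = 260, max element order = 260


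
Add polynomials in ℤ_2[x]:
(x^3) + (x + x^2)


Add coefficients mod 2:
x^0: 0 + 0 = 0 (mod 2)
x^1: 0 + 1 = 1 (mod 2)
x^2: 0 + 1 = 1 (mod 2)
x^3: 1 + 0 = 1 (mod 2)
Result: x + x^2 + x^3

f + g = x + x^2 + x^3


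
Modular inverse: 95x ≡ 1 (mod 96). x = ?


Use the extended Euclidean algorithm to write 1 = 95·s + 96·t; then s mod 96 is the inverse.
Euclidean algorithm:
  95 = 0·96 + 95
  96 = 1·95 + 1
  95 = 95·1 + 0
gcd(95,96) = 1
Back-substitution gives: 95·(-1) + 96·(1) = 1
So 95⁻¹ ≡ -1 ≡ 95 (mod 96)
Check: 95 × 95 = 9025 ≡ 1 (mod 96) ✓

95⁻¹ ≡ 95 (mod 96)


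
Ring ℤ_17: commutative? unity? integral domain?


ℤ_17 is a commutative ring with unity 1; 17 is prime, so ℤ_17 is a field (hence an integral domain)
Commutative: Yes
Integral domain: Yes
Has unity: Yes

ℤ_17: Commutative=Yes, Unity=Yes


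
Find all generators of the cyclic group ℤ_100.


g generates ℤ_n iff gcd(g,n) = 1
Prime factors of 100: 2, 5
Generators are g ∈ {1,...,99} not divisible by any of these primes.
Generators: {1, 3, 7, 9, 11, 13, 17, 19, 21, 23, 27, 29, 31, 33, 37, 39, 41, 43, 47, 49, 51, 53, 57, 59, 61, 63, 67, 69, 71, 73, 77, 79, 81, 83, 87, 89, 91, 93, 97, 99}
Number of generators = φ(100) = 40

Generators of ℤ_100 = {1, 3, 7, 9, 11, 13, 17, 19, 21, 23, 27, 29, 31, 33, 37, 39, 41, 43, 47, 49, 51, 53, 57, 59, 61, 63, 67, 69, 71, 73, 77, 79, 81, 83, 87, 89, 91, 93, 97, 99}


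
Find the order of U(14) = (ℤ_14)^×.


U(n) is the group of units mod n; |U(n)| = φ(n)
|U(14)| = φ(14) = 6

|U(14) = (ℤ_14)^×| = 6


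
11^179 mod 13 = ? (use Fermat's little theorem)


Fermat's little theorem: if p is prime and gcd(a,p)=1, then a^(p-1) ≡ 1 (mod p)
p = 13 is prime, gcd(11,13) = 1
Reduce exponent: 179 mod 12 = 11
So 11^179 ≡ 11^11 (mod 13)
11^11 mod 13 = 6

11^179 ≡ 6 (mod 13)


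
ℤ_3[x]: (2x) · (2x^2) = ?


Expand and collect like terms; reduce coefficients mod 3:
x^0: 0·0 = 0 ≡ 0 (mod 3)
x^1: 0·0 + 2·0 = 0 ≡ 0 (mod 3)
x^2: 0·2 + 2·0 = 0 ≡ 0 (mod 3)
x^3: 2·2 = 4 ≡ 1 (mod 3)
Result: x^3

f · g = x^3


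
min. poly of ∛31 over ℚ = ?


∛31 satisfies x³ - 31 = 0, irreducible over ℚ (no rational root; 31 is not a perfect cube)

Minimal polynomial: x³ - 31


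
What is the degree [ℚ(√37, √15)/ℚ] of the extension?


[ℚ(√37,√15):ℚ] = [ℚ(√37,√15):ℚ(√37)]·[ℚ(√37):ℚ] = 2·2 = 4

[ℚ(√37, √15)/ℚ] = 4


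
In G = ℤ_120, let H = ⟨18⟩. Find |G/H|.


|⟨18⟩| = n / gcd(18, 120) = 120 / 6 = 20
H is normal (ℤ_120 is abelian).
|G/H| = |G| / |H| = 120 / 20 = 6

|G/H| = 6


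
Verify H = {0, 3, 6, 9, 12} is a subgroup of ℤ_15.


Subgroup test for H = {0, 3, 6, 9, 12} in (ℤ_15, +):
(1) 0 ∈ H? Yes
(2) Closure: for all a,b ∈ H, (a+b) mod 15 ∈ H? Yes
(3) Inverses: for all a ∈ H, -a mod 15 ∈ H? Yes

Yes, H is a subgroup of ℤ_15


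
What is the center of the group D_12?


Z(G) = {g ∈ G | gx = xg for all x ∈ G}
For even n, Z(D_n) = {e, r^(n/2)}: the 180° rotation r^6 commutes with every reflection and rotation

Z(D_12) = {e, r^6}


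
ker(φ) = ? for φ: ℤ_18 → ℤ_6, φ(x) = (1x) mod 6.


Kernel = preimage of identity
ker(φ) = {x ∈ ℤ_18 : 1x ≡ 0 (mod 6)}. Since 6 | 18, φ is well-defined. The kernel is the cyclic subgroup ⟨6⟩ of ℤ_18 (order 3), i.e. {0, 6, 12}

ker(φ) = {0, 6, 12}


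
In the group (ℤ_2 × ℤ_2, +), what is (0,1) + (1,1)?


Operation: componentwise addition mod (2, 2)
(0,1) + (1,1) = ((a₁+b₁) mod 2, (a₂+b₂) mod 2) with a = (0,1), b = (1,1)

(0,1) + (1,1) = (1,0)


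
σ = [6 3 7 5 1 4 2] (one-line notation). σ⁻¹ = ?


To find σ⁻¹, swap domain and range:
σ(1) = 6 → σ⁻¹(6) = 1
σ(2) = 3 → σ⁻¹(3) = 2
σ(3) = 7 → σ⁻¹(7) = 3
σ(4) = 5 → σ⁻¹(5) = 4
σ(5) = 1 → σ⁻¹(1) = 5
σ(6) = 4 → σ⁻¹(4) = 6
σ(7) = 2 → σ⁻¹(2) = 7

σ⁻¹ = [5 7 2 6 4 1 3]


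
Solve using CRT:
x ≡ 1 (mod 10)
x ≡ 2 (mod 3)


m₁ = 10, m₂ = 3, gcd = 1, so CRT applies. M = m₁·m₂ = 30
Let M₁ = M/m₁ = 3, M₂ = M/m₂ = 10
Find y₁ ≡ M₁⁻¹ (mod m₁): 3⁻¹ ≡ 7 (mod 10)
Find y₂ ≡ M₂⁻¹ (mod m₂): 10⁻¹ ≡ 1 (mod 3)
x = a₁·M₁·y₁ + a₂·M₂·y₂ = 1·3·7 + 2·10·1 = 41
Reduce mod 30: x ≡ 11
Check: 11 mod 10 = 1 ✓, 11 mod 3 = 2 ✓

x ≡ 11 (mod 30)


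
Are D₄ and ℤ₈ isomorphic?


Comparing D₄ and ℤ₈:
D₄ is non-abelian, ℤ₈ is abelian

No, D₄ ≇ ℤ₈


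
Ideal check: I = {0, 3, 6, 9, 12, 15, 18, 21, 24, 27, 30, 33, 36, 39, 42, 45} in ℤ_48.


Check ideal conditions for I = {0, 3, 6, 9, 12, 15, 18, 21, 24, 27, 30, 33, 36, 39, 42, 45} in ℤ_48:
(1) I is an additive subgroup? Yes
(2) For r ∈ ℤ_48 and a ∈ I: r·a ∈ I? Yes

Yes, I is an ideal of ℤ_48


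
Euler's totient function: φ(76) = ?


Factor n: 76 = 2^2 × 19
φ(n) = n · ∏(1 - 1/p) over distinct primes p | n
φ(76) = 76 · (1 - 1/2) · (1 - 1/19) = 36

φ(76) = 36


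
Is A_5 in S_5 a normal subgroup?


H = A_5 in S_5
A_5 has index 2 in S_5, and every subgroup of index 2 is normal

Yes, normal subgroup


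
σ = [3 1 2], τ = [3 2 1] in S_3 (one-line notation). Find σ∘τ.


σ∘τ: apply τ first, then σ
1 →τ 3 →σ 2
2 →τ 2 →σ 1
3 →τ 1 →σ 3

σ∘τ = [2 1 3]


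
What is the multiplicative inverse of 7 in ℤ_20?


Use the extended Euclidean algorithm to write 1 = 7·s + 20·t; then s mod 20 is the inverse.
Euclidean algorithm:
  7 = 0·20 + 7
  20 = 2·7 + 6
  7 = 1·6 + 1
  6 = 6·1 + 0
gcd(7,20) = 1
Back-substitution gives: 7·(3) + 20·(-1) = 1
So 7⁻¹ ≡ 3 ≡ 3 (mod 20)
Check: 7 × 3 = 21 ≡ 1 (mod 20) ✓

7⁻¹ ≡ 3 (mod 20)


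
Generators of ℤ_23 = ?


g generates ℤ_n iff gcd(g,n) = 1
Prime factors of 23: 23
Generators are g ∈ {1,...,22} not divisible by any of these primes.
Generators: {1, 2, 3, 4, 5, 6, 7, 8, 9, 10, 11, 12, 13, 14, 15, 16, 17, 18, 19, 20, 21, 22}
Number of generators = φ(23) = 22

Generators of ℤ_23 = {1, 2, 3, 4, 5, 6, 7, 8, 9, 10, 11, 12, 13, 14, 15, 16, 17, 18, 19, 20, 21, 22}


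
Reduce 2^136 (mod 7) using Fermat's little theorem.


Fermat's little theorem: if p is prime and gcd(a,p)=1, then a^(p-1) ≡ 1 (mod p)
p = 7 is prime, gcd(2,7) = 1
Reduce exponent: 136 mod 6 = 4
So 2^136 ≡ 2^4 (mod 7)
2^4 mod 7 = 2

2^136 ≡ 2 (mod 7)


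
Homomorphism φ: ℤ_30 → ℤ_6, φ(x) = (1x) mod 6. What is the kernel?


Kernel = preimage of identity
ker(φ) = {x ∈ ℤ_30 : 1x ≡ 0 (mod 6)}. Since 6 | 30, φ is well-defined. The kernel is the cyclic subgroup ⟨6⟩ of ℤ_30 (order 5), i.e. {0, 6, 12, 18, 24}

ker(φ) = {0, 6, 12, 18, 24}


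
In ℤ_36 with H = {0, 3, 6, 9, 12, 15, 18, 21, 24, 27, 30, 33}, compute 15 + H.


15 + H = {15 + h (mod 36) : h ∈ H}
15+0=15, 15+3=18, 15+6=21, 15+9=24, 15+12=27, 15+15=30, 15+18=33, 15+21=0, 15+24=3, 15+27=6, 15+30=9, 15+33=12
15 + H = {0, 3, 6, 9, 12, 15, 18, 21, 24, 27, 30, 33} = 0 + H

15 + H = {0, 3, 6, 9, 12, 15, 18, 21, 24, 27, 30, 33}


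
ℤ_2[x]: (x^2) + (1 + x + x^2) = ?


Add coefficients mod 2:
x^0: 0 + 1 = 1 (mod 2)
x^1: 0 + 1 = 1 (mod 2)
x^2: 1 + 1 = 0 (mod 2)
Result: 1 + x

f + g = 1 + x


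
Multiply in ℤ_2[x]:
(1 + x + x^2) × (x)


Expand and collect like terms; reduce coefficients mod 2:
x^0: 1·0 = 0 ≡ 0 (mod 2)
x^1: 1·1 + 1·0 = 1 ≡ 1 (mod 2)
x^2: 1·1 + 1·0 = 1 ≡ 1 (mod 2)
x^3: 1·1 = 1 ≡ 1 (mod 2)
Result: x + x^2 + x^3

f · g = x + x^2 + x^3


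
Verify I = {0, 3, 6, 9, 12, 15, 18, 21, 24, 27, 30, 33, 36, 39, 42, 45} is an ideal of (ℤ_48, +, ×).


Check ideal conditions for I = {0, 3, 6, 9, 12, 15, 18, 21, 24, 27, 30, 33, 36, 39, 42, 45} in ℤ_48:
(1) I is an additive subgroup? Yes
(2) For r ∈ ℤ_48 and a ∈ I: r·a ∈ I? Yes

Yes, I is an ideal of ℤ_48


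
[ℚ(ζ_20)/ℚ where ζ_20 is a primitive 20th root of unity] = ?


[ℚ(ζ_n):ℚ] = deg Φ_n(x) = φ(n). Here φ(20) = 8

[ℚ(ζ_20)/ℚ where ζ_20 is a primitive 20th root of unity] = 8
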